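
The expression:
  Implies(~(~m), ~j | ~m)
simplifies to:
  ~j | ~m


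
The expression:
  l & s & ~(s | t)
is never true.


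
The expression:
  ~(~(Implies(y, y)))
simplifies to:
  True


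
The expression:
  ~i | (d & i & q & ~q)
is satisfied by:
  {i: False}


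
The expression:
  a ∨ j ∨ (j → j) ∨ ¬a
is always true.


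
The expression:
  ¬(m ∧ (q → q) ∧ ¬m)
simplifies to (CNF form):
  True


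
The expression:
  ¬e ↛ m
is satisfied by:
  {m: True, e: False}
  {e: False, m: False}
  {e: True, m: True}


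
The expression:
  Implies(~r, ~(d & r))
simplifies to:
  True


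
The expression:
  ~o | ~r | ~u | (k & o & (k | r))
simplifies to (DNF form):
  k | ~o | ~r | ~u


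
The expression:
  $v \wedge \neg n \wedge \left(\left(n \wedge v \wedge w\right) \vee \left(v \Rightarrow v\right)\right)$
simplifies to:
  $v \wedge \neg n$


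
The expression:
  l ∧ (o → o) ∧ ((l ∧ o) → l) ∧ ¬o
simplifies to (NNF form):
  l ∧ ¬o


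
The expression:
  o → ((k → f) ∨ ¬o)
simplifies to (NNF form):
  f ∨ ¬k ∨ ¬o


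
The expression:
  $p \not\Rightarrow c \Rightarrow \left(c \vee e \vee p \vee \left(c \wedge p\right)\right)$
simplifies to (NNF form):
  $\text{True}$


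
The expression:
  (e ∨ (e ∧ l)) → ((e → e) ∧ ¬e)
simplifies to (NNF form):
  ¬e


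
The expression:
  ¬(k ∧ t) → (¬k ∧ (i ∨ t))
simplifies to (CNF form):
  (i ∨ t) ∧ (t ∨ ¬k)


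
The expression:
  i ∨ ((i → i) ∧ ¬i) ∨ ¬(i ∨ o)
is always true.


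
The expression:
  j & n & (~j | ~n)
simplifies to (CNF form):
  False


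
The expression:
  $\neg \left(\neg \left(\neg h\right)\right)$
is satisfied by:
  {h: False}


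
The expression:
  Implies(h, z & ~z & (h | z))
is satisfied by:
  {h: False}


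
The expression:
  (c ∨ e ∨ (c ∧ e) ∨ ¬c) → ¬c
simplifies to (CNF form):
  ¬c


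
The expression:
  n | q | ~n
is always true.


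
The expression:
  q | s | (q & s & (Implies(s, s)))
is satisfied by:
  {q: True, s: True}
  {q: True, s: False}
  {s: True, q: False}


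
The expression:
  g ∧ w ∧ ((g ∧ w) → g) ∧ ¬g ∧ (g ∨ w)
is never true.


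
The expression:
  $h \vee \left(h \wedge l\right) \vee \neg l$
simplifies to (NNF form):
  $h \vee \neg l$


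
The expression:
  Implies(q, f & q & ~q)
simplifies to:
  ~q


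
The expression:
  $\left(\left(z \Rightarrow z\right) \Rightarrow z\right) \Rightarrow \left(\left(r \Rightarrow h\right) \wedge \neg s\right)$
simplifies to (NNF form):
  $\left(h \wedge \neg s\right) \vee \left(\neg r \wedge \neg s\right) \vee \neg z$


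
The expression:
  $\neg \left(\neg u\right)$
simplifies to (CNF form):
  $u$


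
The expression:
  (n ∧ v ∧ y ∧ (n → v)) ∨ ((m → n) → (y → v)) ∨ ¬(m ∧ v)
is always true.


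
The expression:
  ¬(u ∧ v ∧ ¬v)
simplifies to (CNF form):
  True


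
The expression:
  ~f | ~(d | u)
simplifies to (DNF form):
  ~f | (~d & ~u)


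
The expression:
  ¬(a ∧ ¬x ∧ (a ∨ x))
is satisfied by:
  {x: True, a: False}
  {a: False, x: False}
  {a: True, x: True}


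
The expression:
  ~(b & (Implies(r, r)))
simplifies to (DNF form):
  ~b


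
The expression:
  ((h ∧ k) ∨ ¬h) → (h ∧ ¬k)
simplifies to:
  h ∧ ¬k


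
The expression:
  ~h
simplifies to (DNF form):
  ~h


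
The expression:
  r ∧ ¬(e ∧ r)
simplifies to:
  r ∧ ¬e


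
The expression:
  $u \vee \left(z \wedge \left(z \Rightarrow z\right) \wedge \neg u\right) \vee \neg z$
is always true.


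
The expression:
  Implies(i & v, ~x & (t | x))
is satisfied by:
  {t: True, v: False, i: False, x: False}
  {t: False, v: False, i: False, x: False}
  {x: True, t: True, v: False, i: False}
  {x: True, t: False, v: False, i: False}
  {i: True, t: True, v: False, x: False}
  {i: True, t: False, v: False, x: False}
  {i: True, x: True, t: True, v: False}
  {i: True, x: True, t: False, v: False}
  {v: True, t: True, x: False, i: False}
  {v: True, t: False, x: False, i: False}
  {x: True, v: True, t: True, i: False}
  {x: True, v: True, t: False, i: False}
  {i: True, v: True, t: True, x: False}


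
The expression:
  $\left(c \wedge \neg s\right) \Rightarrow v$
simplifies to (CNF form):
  $s \vee v \vee \neg c$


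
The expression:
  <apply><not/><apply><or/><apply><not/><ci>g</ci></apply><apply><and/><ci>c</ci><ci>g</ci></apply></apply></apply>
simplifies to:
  <apply><and/><ci>g</ci><apply><not/><ci>c</ci></apply></apply>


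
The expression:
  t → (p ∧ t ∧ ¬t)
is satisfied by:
  {t: False}


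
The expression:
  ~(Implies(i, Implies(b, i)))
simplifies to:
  False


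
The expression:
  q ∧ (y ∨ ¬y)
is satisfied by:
  {q: True}


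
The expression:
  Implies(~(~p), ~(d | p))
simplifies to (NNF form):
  ~p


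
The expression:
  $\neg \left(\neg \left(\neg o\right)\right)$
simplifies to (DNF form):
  $\neg o$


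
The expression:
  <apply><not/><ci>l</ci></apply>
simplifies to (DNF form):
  <apply><not/><ci>l</ci></apply>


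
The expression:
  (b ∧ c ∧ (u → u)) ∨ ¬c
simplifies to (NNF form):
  b ∨ ¬c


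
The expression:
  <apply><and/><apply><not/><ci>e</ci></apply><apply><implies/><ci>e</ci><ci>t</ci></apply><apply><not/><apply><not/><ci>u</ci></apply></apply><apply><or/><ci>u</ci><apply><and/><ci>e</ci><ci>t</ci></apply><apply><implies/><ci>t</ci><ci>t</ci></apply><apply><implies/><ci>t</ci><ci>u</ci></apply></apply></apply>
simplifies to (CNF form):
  <apply><and/><ci>u</ci><apply><not/><ci>e</ci></apply></apply>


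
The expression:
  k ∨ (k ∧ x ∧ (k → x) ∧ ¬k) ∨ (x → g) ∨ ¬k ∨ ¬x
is always true.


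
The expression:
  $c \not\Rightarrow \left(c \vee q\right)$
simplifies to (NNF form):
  $\text{False}$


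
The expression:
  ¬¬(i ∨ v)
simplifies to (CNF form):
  i ∨ v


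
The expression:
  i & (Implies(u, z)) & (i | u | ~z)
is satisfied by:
  {i: True, z: True, u: False}
  {i: True, u: False, z: False}
  {i: True, z: True, u: True}


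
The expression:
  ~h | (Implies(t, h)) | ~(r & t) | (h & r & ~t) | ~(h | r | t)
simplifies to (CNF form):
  True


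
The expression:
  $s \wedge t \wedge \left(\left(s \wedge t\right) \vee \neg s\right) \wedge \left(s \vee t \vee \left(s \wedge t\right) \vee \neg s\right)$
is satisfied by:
  {t: True, s: True}


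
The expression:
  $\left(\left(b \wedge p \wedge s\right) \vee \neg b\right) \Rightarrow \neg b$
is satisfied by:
  {s: False, p: False, b: False}
  {b: True, s: False, p: False}
  {p: True, s: False, b: False}
  {b: True, p: True, s: False}
  {s: True, b: False, p: False}
  {b: True, s: True, p: False}
  {p: True, s: True, b: False}


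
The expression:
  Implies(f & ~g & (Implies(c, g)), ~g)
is always true.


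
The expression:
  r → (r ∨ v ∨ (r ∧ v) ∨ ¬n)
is always true.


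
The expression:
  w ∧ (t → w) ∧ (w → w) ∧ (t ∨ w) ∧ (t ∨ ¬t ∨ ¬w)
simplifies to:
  w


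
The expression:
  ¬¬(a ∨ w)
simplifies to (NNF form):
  a ∨ w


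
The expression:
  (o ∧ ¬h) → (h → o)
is always true.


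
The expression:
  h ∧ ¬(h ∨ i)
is never true.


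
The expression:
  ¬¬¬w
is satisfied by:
  {w: False}


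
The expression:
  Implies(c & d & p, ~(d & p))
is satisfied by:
  {p: False, c: False, d: False}
  {d: True, p: False, c: False}
  {c: True, p: False, d: False}
  {d: True, c: True, p: False}
  {p: True, d: False, c: False}
  {d: True, p: True, c: False}
  {c: True, p: True, d: False}


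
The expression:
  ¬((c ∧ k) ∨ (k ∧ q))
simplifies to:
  (¬c ∧ ¬q) ∨ ¬k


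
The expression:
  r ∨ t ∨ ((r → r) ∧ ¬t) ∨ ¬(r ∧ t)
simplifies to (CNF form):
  True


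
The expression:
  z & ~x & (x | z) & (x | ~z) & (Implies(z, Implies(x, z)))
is never true.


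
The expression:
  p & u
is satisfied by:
  {p: True, u: True}


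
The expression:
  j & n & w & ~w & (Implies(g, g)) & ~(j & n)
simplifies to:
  False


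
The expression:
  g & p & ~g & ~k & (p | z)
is never true.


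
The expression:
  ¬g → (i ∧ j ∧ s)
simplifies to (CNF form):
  (g ∨ i) ∧ (g ∨ j) ∧ (g ∨ s)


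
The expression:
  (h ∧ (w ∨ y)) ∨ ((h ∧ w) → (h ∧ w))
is always true.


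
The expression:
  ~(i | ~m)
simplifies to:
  m & ~i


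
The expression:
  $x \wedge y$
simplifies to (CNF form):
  $x \wedge y$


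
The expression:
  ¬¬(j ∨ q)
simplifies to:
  j ∨ q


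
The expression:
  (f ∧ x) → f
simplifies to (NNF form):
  True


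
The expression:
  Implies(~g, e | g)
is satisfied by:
  {e: True, g: True}
  {e: True, g: False}
  {g: True, e: False}


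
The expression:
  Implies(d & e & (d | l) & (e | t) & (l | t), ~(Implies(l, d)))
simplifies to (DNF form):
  ~d | ~e | (~l & ~t)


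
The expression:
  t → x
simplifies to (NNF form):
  x ∨ ¬t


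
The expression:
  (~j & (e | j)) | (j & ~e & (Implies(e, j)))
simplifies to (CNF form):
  (e | j) & (e | ~e) & (j | ~j) & (~e | ~j)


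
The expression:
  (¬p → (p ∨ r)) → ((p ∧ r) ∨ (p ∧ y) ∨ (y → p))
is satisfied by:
  {p: True, y: False, r: False}
  {p: False, y: False, r: False}
  {r: True, p: True, y: False}
  {r: True, p: False, y: False}
  {y: True, p: True, r: False}
  {y: True, p: False, r: False}
  {y: True, r: True, p: True}


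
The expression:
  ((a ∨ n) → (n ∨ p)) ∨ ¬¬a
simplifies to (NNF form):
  True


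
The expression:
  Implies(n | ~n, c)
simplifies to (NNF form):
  c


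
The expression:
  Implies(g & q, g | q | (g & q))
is always true.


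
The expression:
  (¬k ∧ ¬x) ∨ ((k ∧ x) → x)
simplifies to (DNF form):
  True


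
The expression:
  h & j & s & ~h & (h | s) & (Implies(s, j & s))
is never true.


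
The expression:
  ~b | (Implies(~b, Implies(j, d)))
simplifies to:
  True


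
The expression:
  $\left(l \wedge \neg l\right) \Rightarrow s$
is always true.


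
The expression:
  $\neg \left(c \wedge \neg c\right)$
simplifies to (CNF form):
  $\text{True}$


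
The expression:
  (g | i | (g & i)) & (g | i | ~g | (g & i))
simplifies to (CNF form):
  g | i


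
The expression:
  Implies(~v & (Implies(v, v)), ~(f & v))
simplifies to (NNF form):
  True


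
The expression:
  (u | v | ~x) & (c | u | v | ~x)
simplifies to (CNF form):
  u | v | ~x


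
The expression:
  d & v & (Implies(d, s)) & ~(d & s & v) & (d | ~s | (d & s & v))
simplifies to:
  False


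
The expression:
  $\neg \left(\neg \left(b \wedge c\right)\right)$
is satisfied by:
  {c: True, b: True}


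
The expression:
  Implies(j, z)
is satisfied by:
  {z: True, j: False}
  {j: False, z: False}
  {j: True, z: True}


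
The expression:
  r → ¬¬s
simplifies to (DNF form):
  s ∨ ¬r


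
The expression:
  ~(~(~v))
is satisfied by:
  {v: False}


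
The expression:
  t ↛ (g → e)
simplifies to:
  g ∧ t ∧ ¬e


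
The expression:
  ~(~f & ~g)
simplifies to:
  f | g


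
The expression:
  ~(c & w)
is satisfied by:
  {w: False, c: False}
  {c: True, w: False}
  {w: True, c: False}


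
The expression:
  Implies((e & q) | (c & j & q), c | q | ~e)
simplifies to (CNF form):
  True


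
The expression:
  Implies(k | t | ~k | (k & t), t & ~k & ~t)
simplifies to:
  False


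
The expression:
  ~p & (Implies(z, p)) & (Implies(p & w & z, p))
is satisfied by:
  {p: False, z: False}


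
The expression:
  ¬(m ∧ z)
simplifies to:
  ¬m ∨ ¬z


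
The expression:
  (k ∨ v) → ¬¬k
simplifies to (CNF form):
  k ∨ ¬v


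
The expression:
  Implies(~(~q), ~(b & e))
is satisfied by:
  {e: False, q: False, b: False}
  {b: True, e: False, q: False}
  {q: True, e: False, b: False}
  {b: True, q: True, e: False}
  {e: True, b: False, q: False}
  {b: True, e: True, q: False}
  {q: True, e: True, b: False}


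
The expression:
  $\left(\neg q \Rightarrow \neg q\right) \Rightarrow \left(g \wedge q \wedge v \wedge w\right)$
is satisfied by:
  {g: True, w: True, q: True, v: True}


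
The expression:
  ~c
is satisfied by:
  {c: False}


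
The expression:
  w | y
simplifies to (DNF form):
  w | y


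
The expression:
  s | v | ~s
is always true.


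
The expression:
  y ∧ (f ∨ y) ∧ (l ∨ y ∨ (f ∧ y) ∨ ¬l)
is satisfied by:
  {y: True}


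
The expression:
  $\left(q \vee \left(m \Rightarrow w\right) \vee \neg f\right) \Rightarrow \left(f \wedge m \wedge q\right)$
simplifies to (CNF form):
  $f \wedge m \wedge \left(q \vee \neg w\right)$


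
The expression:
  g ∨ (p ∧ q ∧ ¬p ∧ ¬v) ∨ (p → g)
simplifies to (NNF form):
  g ∨ ¬p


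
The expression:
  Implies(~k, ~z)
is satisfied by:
  {k: True, z: False}
  {z: False, k: False}
  {z: True, k: True}


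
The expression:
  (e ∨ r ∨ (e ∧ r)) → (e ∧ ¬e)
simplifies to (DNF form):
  ¬e ∧ ¬r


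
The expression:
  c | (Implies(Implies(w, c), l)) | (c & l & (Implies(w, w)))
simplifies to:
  c | l | w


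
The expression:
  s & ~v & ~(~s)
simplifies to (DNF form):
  s & ~v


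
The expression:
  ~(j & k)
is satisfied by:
  {k: False, j: False}
  {j: True, k: False}
  {k: True, j: False}


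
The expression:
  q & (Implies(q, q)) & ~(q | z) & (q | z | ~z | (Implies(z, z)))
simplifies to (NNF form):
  False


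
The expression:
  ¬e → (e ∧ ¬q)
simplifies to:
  e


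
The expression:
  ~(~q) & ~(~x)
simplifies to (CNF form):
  q & x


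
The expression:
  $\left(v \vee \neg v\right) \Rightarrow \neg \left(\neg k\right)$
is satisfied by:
  {k: True}


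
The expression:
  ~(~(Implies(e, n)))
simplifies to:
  n | ~e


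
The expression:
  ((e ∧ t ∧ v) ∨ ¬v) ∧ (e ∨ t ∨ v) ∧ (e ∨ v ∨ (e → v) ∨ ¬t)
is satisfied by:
  {t: True, e: True, v: False}
  {t: True, e: False, v: False}
  {e: True, t: False, v: False}
  {t: True, v: True, e: True}


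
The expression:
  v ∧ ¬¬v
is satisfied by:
  {v: True}


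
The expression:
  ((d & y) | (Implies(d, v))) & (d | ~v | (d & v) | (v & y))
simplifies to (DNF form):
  y | (d & v) | (~d & ~v)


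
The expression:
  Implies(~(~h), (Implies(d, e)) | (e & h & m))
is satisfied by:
  {e: True, h: False, d: False}
  {h: False, d: False, e: False}
  {d: True, e: True, h: False}
  {d: True, h: False, e: False}
  {e: True, h: True, d: False}
  {h: True, e: False, d: False}
  {d: True, h: True, e: True}


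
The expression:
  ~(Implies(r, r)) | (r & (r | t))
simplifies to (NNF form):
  r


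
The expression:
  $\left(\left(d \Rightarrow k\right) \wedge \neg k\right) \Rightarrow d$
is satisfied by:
  {d: True, k: True}
  {d: True, k: False}
  {k: True, d: False}


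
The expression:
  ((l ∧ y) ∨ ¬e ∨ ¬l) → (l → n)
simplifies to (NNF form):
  n ∨ (e ∧ ¬y) ∨ ¬l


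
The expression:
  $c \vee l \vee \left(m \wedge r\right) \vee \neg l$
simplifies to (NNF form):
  $\text{True}$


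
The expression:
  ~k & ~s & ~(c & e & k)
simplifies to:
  ~k & ~s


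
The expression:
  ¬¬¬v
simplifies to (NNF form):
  ¬v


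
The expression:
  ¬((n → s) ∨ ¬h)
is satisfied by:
  {h: True, n: True, s: False}


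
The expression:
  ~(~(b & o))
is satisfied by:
  {b: True, o: True}


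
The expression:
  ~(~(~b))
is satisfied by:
  {b: False}


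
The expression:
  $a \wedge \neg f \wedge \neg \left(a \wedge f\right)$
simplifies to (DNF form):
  $a \wedge \neg f$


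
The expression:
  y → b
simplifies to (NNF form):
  b ∨ ¬y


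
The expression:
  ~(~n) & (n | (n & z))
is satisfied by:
  {n: True}


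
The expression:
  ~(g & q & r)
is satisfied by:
  {g: False, q: False, r: False}
  {r: True, g: False, q: False}
  {q: True, g: False, r: False}
  {r: True, q: True, g: False}
  {g: True, r: False, q: False}
  {r: True, g: True, q: False}
  {q: True, g: True, r: False}


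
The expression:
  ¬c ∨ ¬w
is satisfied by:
  {w: False, c: False}
  {c: True, w: False}
  {w: True, c: False}


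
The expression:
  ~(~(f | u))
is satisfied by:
  {u: True, f: True}
  {u: True, f: False}
  {f: True, u: False}


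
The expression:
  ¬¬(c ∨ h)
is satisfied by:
  {c: True, h: True}
  {c: True, h: False}
  {h: True, c: False}


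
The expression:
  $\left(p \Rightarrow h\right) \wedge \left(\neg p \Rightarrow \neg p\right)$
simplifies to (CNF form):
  $h \vee \neg p$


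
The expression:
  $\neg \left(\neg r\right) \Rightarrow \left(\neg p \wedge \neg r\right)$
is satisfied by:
  {r: False}


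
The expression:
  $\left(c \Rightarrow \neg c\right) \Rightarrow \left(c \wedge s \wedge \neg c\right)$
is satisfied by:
  {c: True}


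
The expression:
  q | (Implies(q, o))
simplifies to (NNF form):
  True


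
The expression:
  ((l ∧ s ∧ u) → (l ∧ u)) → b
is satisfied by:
  {b: True}


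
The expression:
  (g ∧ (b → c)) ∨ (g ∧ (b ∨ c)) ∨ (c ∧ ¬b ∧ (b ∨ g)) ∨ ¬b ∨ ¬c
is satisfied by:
  {g: True, c: False, b: False}
  {c: False, b: False, g: False}
  {b: True, g: True, c: False}
  {b: True, c: False, g: False}
  {g: True, c: True, b: False}
  {c: True, g: False, b: False}
  {b: True, c: True, g: True}


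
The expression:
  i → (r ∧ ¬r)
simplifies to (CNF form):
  ¬i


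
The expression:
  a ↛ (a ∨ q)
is never true.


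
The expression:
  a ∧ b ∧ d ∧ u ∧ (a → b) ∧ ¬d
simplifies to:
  False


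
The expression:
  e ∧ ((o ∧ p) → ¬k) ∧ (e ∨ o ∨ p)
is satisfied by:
  {e: True, p: False, k: False, o: False}
  {e: True, o: True, p: False, k: False}
  {e: True, k: True, p: False, o: False}
  {e: True, o: True, k: True, p: False}
  {e: True, p: True, k: False, o: False}
  {e: True, o: True, p: True, k: False}
  {e: True, k: True, p: True, o: False}


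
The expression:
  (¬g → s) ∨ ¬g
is always true.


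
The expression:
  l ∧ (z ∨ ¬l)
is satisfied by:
  {z: True, l: True}


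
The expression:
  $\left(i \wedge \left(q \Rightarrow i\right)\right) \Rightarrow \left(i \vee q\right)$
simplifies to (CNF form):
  $\text{True}$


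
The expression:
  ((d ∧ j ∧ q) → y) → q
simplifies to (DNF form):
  q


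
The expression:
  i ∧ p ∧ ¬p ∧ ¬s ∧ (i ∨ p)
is never true.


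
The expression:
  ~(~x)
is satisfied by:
  {x: True}


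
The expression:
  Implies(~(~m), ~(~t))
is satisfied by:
  {t: True, m: False}
  {m: False, t: False}
  {m: True, t: True}


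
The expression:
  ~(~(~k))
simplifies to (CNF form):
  ~k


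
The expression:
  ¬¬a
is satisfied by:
  {a: True}


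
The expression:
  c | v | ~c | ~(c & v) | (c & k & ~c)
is always true.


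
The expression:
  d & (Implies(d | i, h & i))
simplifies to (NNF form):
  d & h & i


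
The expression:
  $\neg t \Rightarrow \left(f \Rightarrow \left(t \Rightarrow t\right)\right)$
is always true.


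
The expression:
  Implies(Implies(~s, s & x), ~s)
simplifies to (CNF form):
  ~s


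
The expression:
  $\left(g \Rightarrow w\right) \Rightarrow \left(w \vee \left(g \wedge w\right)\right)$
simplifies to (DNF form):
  $g \vee w$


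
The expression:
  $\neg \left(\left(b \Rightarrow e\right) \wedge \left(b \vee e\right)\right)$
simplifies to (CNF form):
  $\neg e$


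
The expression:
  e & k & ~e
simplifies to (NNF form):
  False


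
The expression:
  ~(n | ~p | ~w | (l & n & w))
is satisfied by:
  {p: True, w: True, n: False}


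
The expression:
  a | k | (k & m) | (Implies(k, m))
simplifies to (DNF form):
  True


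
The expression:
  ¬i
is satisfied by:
  {i: False}


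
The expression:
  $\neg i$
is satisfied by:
  {i: False}


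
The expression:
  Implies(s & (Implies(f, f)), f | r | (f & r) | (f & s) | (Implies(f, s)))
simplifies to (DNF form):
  True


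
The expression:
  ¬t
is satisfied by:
  {t: False}


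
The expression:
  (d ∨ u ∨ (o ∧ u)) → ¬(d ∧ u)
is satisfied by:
  {u: False, d: False}
  {d: True, u: False}
  {u: True, d: False}


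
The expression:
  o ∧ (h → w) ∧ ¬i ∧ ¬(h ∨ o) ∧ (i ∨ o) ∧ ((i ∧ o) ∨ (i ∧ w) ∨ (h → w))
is never true.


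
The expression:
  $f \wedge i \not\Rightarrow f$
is never true.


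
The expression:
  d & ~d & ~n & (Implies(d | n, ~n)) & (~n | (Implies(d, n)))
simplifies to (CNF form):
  False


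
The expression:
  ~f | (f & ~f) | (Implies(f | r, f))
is always true.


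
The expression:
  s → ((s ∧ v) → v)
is always true.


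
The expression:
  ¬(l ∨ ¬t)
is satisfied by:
  {t: True, l: False}


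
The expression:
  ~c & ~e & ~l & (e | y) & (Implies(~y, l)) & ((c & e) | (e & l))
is never true.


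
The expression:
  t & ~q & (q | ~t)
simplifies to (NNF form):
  False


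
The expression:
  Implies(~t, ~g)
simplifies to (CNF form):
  t | ~g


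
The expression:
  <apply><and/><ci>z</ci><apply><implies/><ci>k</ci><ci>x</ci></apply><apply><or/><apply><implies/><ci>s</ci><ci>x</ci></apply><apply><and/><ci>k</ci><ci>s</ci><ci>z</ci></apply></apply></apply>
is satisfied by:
  {x: True, z: True, k: False, s: False}
  {x: True, s: True, z: True, k: False}
  {x: True, k: True, z: True, s: False}
  {x: True, s: True, k: True, z: True}
  {z: True, s: False, k: False, x: False}


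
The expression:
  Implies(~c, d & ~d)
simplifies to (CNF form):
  c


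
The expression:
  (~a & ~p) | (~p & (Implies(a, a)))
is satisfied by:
  {p: False}


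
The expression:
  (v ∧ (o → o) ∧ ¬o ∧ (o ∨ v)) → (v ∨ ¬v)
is always true.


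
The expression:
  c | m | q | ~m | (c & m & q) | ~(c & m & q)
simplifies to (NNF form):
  True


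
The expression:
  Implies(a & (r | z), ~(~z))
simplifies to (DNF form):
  z | ~a | ~r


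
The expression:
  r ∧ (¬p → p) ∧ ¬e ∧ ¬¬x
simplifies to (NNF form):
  p ∧ r ∧ x ∧ ¬e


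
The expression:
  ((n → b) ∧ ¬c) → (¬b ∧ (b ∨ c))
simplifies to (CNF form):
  (c ∨ n) ∧ (c ∨ ¬b)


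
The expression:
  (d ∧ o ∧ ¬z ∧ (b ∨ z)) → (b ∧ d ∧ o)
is always true.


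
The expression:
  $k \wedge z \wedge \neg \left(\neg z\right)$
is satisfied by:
  {z: True, k: True}


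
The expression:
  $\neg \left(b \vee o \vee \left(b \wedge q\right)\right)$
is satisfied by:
  {o: False, b: False}


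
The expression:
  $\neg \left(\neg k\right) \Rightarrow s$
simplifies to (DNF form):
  $s \vee \neg k$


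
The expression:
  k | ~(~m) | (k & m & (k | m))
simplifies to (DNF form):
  k | m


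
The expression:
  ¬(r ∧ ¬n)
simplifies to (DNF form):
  n ∨ ¬r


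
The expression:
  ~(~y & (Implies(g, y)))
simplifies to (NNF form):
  g | y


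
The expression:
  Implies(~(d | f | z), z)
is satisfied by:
  {d: True, z: True, f: True}
  {d: True, z: True, f: False}
  {d: True, f: True, z: False}
  {d: True, f: False, z: False}
  {z: True, f: True, d: False}
  {z: True, f: False, d: False}
  {f: True, z: False, d: False}


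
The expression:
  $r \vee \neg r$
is always true.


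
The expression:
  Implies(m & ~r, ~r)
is always true.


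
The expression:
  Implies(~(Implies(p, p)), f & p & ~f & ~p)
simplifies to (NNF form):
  True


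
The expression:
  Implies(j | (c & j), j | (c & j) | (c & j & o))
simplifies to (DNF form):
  True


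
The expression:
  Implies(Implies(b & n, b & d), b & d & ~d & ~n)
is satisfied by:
  {b: True, n: True, d: False}


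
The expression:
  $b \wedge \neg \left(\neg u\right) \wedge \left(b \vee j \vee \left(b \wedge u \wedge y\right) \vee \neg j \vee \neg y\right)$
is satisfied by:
  {u: True, b: True}


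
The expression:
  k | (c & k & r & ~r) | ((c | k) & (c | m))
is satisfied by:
  {k: True, c: True}
  {k: True, c: False}
  {c: True, k: False}


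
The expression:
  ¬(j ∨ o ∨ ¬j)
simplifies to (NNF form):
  False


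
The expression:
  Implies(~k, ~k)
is always true.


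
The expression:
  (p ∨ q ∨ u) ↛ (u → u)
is never true.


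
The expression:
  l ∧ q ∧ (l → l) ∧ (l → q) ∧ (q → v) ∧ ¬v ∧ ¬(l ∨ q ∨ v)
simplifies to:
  False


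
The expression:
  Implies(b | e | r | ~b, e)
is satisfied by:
  {e: True}


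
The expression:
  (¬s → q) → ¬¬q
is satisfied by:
  {q: True, s: False}
  {s: False, q: False}
  {s: True, q: True}


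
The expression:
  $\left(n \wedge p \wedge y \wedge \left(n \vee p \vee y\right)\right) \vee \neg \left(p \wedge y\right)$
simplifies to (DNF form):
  $n \vee \neg p \vee \neg y$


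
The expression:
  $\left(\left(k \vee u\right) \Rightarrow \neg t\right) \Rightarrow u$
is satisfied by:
  {k: True, u: True, t: True}
  {k: True, u: True, t: False}
  {u: True, t: True, k: False}
  {u: True, t: False, k: False}
  {k: True, t: True, u: False}


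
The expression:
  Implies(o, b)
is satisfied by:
  {b: True, o: False}
  {o: False, b: False}
  {o: True, b: True}


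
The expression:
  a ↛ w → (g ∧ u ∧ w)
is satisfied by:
  {w: True, a: False}
  {a: False, w: False}
  {a: True, w: True}


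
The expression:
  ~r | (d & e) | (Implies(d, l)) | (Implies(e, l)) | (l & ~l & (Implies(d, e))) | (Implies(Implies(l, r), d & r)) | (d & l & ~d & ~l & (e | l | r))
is always true.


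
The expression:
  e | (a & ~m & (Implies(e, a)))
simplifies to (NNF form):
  e | (a & ~m)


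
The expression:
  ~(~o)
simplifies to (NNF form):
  o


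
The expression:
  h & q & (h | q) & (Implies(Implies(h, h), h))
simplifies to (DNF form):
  h & q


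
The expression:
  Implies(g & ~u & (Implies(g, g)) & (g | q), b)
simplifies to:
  b | u | ~g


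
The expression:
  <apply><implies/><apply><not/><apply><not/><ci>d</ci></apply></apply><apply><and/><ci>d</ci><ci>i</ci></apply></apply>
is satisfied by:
  {i: True, d: False}
  {d: False, i: False}
  {d: True, i: True}


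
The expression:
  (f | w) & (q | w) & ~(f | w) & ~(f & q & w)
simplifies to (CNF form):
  False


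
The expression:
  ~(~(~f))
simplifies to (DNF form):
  ~f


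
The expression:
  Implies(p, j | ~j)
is always true.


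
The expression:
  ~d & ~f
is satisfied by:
  {d: False, f: False}


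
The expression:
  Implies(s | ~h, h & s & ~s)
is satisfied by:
  {h: True, s: False}


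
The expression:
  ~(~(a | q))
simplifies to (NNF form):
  a | q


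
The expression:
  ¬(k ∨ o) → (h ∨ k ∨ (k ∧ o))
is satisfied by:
  {k: True, o: True, h: True}
  {k: True, o: True, h: False}
  {k: True, h: True, o: False}
  {k: True, h: False, o: False}
  {o: True, h: True, k: False}
  {o: True, h: False, k: False}
  {h: True, o: False, k: False}


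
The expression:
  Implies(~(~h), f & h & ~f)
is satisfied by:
  {h: False}


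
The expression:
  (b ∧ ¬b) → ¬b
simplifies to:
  True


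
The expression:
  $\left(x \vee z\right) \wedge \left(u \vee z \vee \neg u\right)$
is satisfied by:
  {x: True, z: True}
  {x: True, z: False}
  {z: True, x: False}


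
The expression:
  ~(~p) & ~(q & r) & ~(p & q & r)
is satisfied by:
  {p: True, q: False, r: False}
  {p: True, r: True, q: False}
  {p: True, q: True, r: False}


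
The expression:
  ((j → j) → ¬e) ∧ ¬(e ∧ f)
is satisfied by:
  {e: False}


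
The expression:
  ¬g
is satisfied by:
  {g: False}


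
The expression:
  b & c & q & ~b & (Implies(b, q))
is never true.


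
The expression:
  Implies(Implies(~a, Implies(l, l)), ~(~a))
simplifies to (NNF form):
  a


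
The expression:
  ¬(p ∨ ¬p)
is never true.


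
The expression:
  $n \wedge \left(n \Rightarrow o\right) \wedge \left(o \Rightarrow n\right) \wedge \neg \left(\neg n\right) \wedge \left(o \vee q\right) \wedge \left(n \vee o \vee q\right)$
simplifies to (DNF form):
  $n \wedge o$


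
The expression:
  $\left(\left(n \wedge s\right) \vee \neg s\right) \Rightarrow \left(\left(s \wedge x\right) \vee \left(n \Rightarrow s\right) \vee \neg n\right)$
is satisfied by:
  {s: True, n: False}
  {n: False, s: False}
  {n: True, s: True}


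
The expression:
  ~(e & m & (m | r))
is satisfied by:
  {m: False, e: False}
  {e: True, m: False}
  {m: True, e: False}


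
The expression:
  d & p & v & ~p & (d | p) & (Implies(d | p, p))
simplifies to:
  False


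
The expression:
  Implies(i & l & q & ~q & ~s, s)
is always true.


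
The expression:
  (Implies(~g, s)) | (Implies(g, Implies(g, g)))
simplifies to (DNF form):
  True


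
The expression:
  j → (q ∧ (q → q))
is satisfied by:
  {q: True, j: False}
  {j: False, q: False}
  {j: True, q: True}


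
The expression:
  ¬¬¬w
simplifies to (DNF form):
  ¬w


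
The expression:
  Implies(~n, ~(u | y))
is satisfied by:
  {n: True, y: False, u: False}
  {n: True, u: True, y: False}
  {n: True, y: True, u: False}
  {n: True, u: True, y: True}
  {u: False, y: False, n: False}


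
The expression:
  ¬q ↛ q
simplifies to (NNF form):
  True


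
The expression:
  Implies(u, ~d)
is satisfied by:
  {u: False, d: False}
  {d: True, u: False}
  {u: True, d: False}


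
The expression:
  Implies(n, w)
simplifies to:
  w | ~n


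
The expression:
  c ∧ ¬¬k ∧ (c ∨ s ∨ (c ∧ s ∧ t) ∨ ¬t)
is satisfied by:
  {c: True, k: True}


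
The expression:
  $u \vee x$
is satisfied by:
  {x: True, u: True}
  {x: True, u: False}
  {u: True, x: False}


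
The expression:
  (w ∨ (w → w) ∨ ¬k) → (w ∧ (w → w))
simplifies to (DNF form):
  w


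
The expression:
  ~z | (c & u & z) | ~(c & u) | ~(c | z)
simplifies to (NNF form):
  True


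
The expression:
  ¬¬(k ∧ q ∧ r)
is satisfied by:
  {r: True, q: True, k: True}


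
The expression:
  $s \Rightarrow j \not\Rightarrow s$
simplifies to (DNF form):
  $\neg s$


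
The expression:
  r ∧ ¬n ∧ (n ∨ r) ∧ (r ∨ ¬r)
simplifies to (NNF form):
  r ∧ ¬n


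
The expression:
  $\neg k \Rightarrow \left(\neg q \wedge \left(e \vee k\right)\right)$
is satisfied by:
  {k: True, e: True, q: False}
  {k: True, q: False, e: False}
  {k: True, e: True, q: True}
  {k: True, q: True, e: False}
  {e: True, q: False, k: False}


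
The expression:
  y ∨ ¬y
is always true.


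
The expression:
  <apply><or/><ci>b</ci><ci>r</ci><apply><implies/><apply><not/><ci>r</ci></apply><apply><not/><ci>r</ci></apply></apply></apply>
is always true.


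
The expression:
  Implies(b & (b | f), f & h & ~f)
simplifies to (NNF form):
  ~b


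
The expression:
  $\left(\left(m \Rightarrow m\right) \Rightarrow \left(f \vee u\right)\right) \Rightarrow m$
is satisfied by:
  {m: True, f: False, u: False}
  {m: True, u: True, f: False}
  {m: True, f: True, u: False}
  {m: True, u: True, f: True}
  {u: False, f: False, m: False}


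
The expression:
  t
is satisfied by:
  {t: True}


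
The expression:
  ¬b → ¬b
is always true.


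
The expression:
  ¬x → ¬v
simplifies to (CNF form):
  x ∨ ¬v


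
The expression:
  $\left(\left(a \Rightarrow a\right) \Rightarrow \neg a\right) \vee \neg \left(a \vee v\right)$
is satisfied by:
  {a: False}


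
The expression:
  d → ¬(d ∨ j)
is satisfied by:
  {d: False}


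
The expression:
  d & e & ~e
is never true.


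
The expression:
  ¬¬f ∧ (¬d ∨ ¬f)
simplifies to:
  f ∧ ¬d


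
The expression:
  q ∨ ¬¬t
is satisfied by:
  {t: True, q: True}
  {t: True, q: False}
  {q: True, t: False}


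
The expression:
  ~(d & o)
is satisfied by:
  {o: False, d: False}
  {d: True, o: False}
  {o: True, d: False}


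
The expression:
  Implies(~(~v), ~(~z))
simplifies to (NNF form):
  z | ~v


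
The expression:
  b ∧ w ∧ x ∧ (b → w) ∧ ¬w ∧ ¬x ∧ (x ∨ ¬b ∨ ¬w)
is never true.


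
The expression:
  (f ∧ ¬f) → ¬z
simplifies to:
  True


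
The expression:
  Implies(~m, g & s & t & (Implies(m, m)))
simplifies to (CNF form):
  (g | m) & (m | s) & (m | t)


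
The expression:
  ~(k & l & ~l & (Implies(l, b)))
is always true.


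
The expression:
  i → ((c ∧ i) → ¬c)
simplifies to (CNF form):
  ¬c ∨ ¬i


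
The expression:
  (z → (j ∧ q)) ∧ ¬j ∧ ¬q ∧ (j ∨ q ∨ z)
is never true.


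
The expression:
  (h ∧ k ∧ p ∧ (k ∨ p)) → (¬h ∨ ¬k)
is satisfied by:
  {p: False, k: False, h: False}
  {h: True, p: False, k: False}
  {k: True, p: False, h: False}
  {h: True, k: True, p: False}
  {p: True, h: False, k: False}
  {h: True, p: True, k: False}
  {k: True, p: True, h: False}


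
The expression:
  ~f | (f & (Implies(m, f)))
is always true.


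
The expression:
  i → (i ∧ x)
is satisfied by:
  {x: True, i: False}
  {i: False, x: False}
  {i: True, x: True}


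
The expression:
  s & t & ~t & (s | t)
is never true.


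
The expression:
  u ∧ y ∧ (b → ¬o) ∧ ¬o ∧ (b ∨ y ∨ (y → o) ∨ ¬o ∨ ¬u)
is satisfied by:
  {u: True, y: True, o: False}


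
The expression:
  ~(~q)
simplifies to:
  q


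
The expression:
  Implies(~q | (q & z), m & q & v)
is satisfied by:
  {v: True, q: True, m: True, z: False}
  {v: True, q: True, m: False, z: False}
  {q: True, m: True, v: False, z: False}
  {q: True, v: False, m: False, z: False}
  {z: True, v: True, q: True, m: True}


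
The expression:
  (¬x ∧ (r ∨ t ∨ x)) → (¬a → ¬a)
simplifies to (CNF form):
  True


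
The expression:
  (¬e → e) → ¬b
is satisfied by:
  {e: False, b: False}
  {b: True, e: False}
  {e: True, b: False}


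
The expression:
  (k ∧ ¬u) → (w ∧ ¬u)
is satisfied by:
  {w: True, u: True, k: False}
  {w: True, k: False, u: False}
  {u: True, k: False, w: False}
  {u: False, k: False, w: False}
  {w: True, u: True, k: True}
  {w: True, k: True, u: False}
  {u: True, k: True, w: False}


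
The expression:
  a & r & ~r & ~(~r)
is never true.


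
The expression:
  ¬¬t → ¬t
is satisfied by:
  {t: False}


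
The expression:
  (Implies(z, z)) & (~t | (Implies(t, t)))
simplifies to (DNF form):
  True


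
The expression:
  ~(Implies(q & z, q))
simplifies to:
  False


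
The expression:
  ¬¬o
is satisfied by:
  {o: True}


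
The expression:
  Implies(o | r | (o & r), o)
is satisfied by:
  {o: True, r: False}
  {r: False, o: False}
  {r: True, o: True}


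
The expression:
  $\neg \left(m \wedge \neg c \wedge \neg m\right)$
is always true.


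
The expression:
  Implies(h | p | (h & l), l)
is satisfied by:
  {l: True, p: False, h: False}
  {l: True, h: True, p: False}
  {l: True, p: True, h: False}
  {l: True, h: True, p: True}
  {h: False, p: False, l: False}


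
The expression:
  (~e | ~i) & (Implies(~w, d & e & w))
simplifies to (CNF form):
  w & (~e | ~i)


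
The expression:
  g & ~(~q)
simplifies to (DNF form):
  g & q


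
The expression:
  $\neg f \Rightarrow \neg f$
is always true.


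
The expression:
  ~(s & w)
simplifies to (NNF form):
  ~s | ~w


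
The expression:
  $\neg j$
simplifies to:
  $\neg j$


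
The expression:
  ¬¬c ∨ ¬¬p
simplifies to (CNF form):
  c ∨ p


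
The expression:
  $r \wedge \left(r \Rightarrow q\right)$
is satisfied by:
  {r: True, q: True}


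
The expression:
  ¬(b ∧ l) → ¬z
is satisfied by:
  {l: True, b: True, z: False}
  {l: True, b: False, z: False}
  {b: True, l: False, z: False}
  {l: False, b: False, z: False}
  {z: True, l: True, b: True}


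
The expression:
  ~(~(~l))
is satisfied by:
  {l: False}


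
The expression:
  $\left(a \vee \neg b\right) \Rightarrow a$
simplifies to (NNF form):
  $a \vee b$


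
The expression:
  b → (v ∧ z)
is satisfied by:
  {z: True, v: True, b: False}
  {z: True, v: False, b: False}
  {v: True, z: False, b: False}
  {z: False, v: False, b: False}
  {b: True, z: True, v: True}


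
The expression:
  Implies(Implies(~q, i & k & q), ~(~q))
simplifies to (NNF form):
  True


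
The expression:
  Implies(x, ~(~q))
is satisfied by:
  {q: True, x: False}
  {x: False, q: False}
  {x: True, q: True}


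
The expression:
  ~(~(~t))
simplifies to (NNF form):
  ~t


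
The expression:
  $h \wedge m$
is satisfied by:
  {h: True, m: True}


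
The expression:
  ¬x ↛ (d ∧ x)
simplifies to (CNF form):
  ¬x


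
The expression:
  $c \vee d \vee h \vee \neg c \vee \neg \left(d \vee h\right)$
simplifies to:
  $\text{True}$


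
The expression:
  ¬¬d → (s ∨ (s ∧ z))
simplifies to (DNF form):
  s ∨ ¬d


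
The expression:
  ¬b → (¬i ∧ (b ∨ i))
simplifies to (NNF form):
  b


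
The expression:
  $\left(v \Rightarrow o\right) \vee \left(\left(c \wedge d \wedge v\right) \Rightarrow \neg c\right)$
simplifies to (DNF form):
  $o \vee \neg c \vee \neg d \vee \neg v$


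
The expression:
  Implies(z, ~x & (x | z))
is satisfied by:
  {z: False, x: False}
  {x: True, z: False}
  {z: True, x: False}


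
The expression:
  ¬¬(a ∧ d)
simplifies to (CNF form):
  a ∧ d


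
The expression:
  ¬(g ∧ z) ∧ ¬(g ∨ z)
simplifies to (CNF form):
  ¬g ∧ ¬z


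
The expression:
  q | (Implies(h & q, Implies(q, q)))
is always true.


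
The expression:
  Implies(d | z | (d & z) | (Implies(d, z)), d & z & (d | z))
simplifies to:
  d & z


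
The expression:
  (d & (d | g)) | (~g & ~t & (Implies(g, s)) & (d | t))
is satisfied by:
  {d: True}


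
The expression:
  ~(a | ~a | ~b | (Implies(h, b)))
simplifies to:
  False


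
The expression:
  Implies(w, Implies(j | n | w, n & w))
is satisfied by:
  {n: True, w: False}
  {w: False, n: False}
  {w: True, n: True}


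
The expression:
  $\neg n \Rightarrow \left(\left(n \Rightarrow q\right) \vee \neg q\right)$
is always true.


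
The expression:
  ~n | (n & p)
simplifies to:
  p | ~n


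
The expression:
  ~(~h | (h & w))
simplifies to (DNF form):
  h & ~w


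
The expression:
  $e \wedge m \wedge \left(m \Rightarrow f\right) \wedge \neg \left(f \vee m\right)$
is never true.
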